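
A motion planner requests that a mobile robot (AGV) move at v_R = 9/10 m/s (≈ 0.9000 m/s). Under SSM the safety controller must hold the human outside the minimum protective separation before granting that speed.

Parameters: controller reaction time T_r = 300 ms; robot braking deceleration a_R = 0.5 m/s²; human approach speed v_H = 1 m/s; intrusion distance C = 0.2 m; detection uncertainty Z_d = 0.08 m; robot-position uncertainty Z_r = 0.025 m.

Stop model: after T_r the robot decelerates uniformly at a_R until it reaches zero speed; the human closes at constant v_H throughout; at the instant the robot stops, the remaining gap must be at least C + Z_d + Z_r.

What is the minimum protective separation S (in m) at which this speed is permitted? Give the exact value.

S_min = 697/200 m = 3.4850 m

T_s = v_R/a_R = (9/10)/(1/2) = 1.8000 s
robot covers v_R·T_r = 0.9000·0.3000 = 0.2700 m before braking
braking distance = 0.9000²/(2·0.5000) = 0.8100 m
human over T_r+T_s: 1.0000·(0.3000+1.8000) = 2.1000 m
C+Z_d+Z_r = 0.2000+0.0800+0.0250 = 0.3050 m
S_min ≈ 0.2700+0.8100+2.1000+0.3050  ⇒  S_min = 697/200 m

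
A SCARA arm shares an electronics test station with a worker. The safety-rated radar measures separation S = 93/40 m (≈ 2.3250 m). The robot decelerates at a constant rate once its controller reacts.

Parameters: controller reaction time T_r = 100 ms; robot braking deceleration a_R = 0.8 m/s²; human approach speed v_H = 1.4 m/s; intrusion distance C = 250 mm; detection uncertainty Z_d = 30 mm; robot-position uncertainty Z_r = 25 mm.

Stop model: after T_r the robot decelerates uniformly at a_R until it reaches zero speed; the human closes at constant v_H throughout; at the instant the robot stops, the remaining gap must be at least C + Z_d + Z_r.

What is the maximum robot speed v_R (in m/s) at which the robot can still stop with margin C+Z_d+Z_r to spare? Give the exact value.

collect terms ⇒ (5/8)·v_R² + (37/20)·v_R + (-47/25) = 0
  disc = (37/20)² − 4·(5/8)·(-47/25) = 3249/400 ; √disc = 57/20
  v_R = (−(37/20) + 57/20) / (2·(5/8)) = 4/5 m/s
check:
braking lasts T_s = (4/5)/(4/5) = 1.0000 s
robot covers v_R·T_r = 0.8000·0.1000 = 0.0800 m before braking
braking distance = 0.8000²/(2·0.8000) = 0.4000 m
human closes 1.4000·1.1000 = 1.5400 m
C+Z_d+Z_r = 0.2500+0.0300+0.0250 = 0.3050 m
sum ≈ 0.0800+0.4000+1.5400+0.3050 ≈ 2.3250 m = S ✓

v_R_max = 4/5 m/s = 0.8000 m/s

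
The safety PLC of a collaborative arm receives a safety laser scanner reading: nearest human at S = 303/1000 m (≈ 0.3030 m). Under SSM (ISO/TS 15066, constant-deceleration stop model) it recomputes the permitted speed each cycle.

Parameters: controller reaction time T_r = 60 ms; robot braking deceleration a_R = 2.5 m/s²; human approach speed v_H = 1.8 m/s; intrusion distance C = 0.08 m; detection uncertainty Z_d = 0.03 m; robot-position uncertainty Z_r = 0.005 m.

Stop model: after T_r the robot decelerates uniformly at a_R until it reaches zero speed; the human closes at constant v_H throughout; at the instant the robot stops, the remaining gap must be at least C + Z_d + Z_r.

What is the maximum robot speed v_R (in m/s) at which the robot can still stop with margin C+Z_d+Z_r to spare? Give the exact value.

v_R_max = 1/10 m/s = 0.1000 m/s

quadratic (1/5)·v² + (39/50)·v + (-2/25) = 0
  disc = (39/50)² − 4·(1/5)·(-2/25) = 1681/2500 ; √disc = 41/50
  v_R = (−(39/50) + 41/50) / (2·(1/5)) = 1/10 m/s
check:
stop time T_s = (1/10)/(5/2) = 0.0400 s
robot covers v_R·T_r = 0.1000·0.0600 = 0.0060 m before braking
braking distance = 0.1000²/(2·2.5000) = 0.0020 m
human closes 1.8000·0.1000 = 0.1800 m
margins: 0.0800+0.0300+0.0050 = 0.1150 m
sum ≈ 0.0060+0.0020+0.1800+0.1150 ≈ 0.3030 m = S ✓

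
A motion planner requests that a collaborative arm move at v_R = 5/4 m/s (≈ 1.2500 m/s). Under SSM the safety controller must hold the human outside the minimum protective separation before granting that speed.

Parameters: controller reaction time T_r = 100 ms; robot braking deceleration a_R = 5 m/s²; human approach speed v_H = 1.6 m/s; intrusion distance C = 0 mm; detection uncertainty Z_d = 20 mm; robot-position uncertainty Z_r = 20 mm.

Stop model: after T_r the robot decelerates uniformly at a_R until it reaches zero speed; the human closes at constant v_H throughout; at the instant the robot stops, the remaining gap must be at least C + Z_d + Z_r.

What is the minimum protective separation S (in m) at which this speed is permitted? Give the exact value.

S_min = 141/160 m = 0.8812 m

braking lasts T_s = (5/4)/5 = 0.2500 s
reaction-phase robot travel = 1.2500·0.1000 = 0.1250 m
braking distance = 1.2500²/(2·5.0000) = 0.1562 m
human closes 1.6000·0.3500 = 0.5600 m
margins: 0.0000+0.0200+0.0200 = 0.0400 m
S_min ≈ 0.1250+0.1562+0.5600+0.0400  ⇒  S_min = 141/160 m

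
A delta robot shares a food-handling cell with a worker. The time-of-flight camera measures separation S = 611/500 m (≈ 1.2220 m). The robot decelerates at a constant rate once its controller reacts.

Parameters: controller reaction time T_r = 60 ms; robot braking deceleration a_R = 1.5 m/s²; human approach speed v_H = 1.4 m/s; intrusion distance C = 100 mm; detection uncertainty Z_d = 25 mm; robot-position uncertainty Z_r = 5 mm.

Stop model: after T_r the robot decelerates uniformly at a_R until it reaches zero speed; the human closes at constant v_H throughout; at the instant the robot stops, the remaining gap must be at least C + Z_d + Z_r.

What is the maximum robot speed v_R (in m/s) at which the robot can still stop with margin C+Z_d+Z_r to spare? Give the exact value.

v_R_max = 4/5 m/s = 0.8000 m/s

quadratic (1/3)·v² + (149/150)·v + (-126/125) = 0
  disc = (149/150)² − 4·(1/3)·(-126/125) = 52441/22500 ; √disc = 229/150
  v_R = (−(149/150) + 229/150) / (2·(1/3)) = 4/5 m/s
check:
T_s = v_R/a_R = (4/5)/(3/2) = 0.5333 s
reaction-phase robot travel = 0.8000·0.0600 = 0.0480 m
robot under decel: 0.8000²/(2·1.5000) = 0.2133 m
human closes 1.4000·0.5933 = 0.8307 m
residual clearance needed = 0.1000+0.0250+0.0050 = 0.1300 m
sum ≈ 0.0480+0.2133+0.8307+0.1300 ≈ 1.2220 m = S ✓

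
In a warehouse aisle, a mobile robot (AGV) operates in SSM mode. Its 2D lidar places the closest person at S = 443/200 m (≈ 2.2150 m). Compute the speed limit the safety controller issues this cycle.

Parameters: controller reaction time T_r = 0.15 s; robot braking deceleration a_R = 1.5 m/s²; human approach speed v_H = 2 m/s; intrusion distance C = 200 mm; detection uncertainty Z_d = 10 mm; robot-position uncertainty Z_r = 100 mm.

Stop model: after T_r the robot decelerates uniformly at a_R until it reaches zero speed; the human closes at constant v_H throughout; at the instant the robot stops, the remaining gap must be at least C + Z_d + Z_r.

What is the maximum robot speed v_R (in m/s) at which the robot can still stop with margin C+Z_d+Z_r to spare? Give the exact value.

v_R_max = 9/10 m/s = 0.9000 m/s

collect terms ⇒ (1/3)·v_R² + (89/60)·v_R + (-321/200) = 0
  disc = (89/60)² − 4·(1/3)·(-321/200) = 625/144 ; √disc = 25/12
  v_R = (−(89/60) + 25/12) / (2·(1/3)) = 9/10 m/s
check:
T_s = v_R/a_R = (9/10)/(3/2) = 0.6000 s
robot covers v_R·T_r = 0.9000·0.1500 = 0.1350 m before braking
robot covers 0.9000·0.6000 − ½·1.5000·0.6000² = 0.2700 m while stopping
human closes 2.0000·0.7500 = 1.5000 m
residual clearance needed = 0.2000+0.0100+0.1000 = 0.3100 m
sum ≈ 0.1350+0.2700+1.5000+0.3100 ≈ 2.2150 m = S ✓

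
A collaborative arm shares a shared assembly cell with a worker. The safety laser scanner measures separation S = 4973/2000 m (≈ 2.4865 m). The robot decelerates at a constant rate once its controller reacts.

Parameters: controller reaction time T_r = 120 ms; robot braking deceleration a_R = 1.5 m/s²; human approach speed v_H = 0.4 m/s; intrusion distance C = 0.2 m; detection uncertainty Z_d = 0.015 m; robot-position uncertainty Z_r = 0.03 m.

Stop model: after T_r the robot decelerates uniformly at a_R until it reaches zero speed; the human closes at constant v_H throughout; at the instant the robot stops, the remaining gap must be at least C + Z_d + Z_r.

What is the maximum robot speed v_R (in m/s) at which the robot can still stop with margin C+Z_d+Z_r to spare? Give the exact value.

at the boundary: (1/3)·v² + (29/75)·v + (-4387/2000) = 0
  disc = (29/75)² − 4·(1/3)·(-4387/2000) = 69169/22500 ; √disc = 263/150
  v_R = (−(29/75) + 263/150) / (2·(1/3)) = 41/20 m/s
check:
T_s = v_R/a_R = (41/20)/(3/2) = 1.3667 s
robot in T_r: 2.0500·0.1200 = 0.2460 m
robot under decel: 2.0500²/(2·1.5000) = 1.4008 m
human over T_r+T_s: 0.4000·(0.1200+1.3667) = 0.5947 m
residual clearance needed = 0.2000+0.0150+0.0300 = 0.2450 m
sum ≈ 0.2460+1.4008+0.5947+0.2450 ≈ 2.4865 m = S ✓

v_R_max = 41/20 m/s = 2.0500 m/s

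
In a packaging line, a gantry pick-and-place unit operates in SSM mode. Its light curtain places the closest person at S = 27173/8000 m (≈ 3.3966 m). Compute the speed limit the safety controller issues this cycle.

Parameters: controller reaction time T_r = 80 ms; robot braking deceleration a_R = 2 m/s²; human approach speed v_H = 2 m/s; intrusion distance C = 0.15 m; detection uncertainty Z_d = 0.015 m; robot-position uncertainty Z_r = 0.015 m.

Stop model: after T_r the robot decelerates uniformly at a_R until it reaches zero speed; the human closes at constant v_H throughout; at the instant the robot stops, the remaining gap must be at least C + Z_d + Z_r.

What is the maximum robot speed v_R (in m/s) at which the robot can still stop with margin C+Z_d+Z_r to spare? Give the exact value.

collect terms ⇒ (1/4)·v_R² + (27/25)·v_R + (-24453/8000) = 0
  disc = (27/25)² − 4·(1/4)·(-24453/8000) = 168921/40000 ; √disc = 411/200
  v_R = (−(27/25) + 411/200) / (2·(1/4)) = 39/20 m/s
check:
braking lasts T_s = (39/20)/2 = 0.9750 s
robot covers v_R·T_r = 1.9500·0.0800 = 0.1560 m before braking
robot under decel: 1.9500²/(2·2.0000) = 0.9506 m
human closes 2.0000·1.0550 = 2.1100 m
C+Z_d+Z_r = 0.1500+0.0150+0.0150 = 0.1800 m
sum ≈ 0.1560+0.9506+2.1100+0.1800 ≈ 3.3966 m = S ✓

v_R_max = 39/20 m/s = 1.9500 m/s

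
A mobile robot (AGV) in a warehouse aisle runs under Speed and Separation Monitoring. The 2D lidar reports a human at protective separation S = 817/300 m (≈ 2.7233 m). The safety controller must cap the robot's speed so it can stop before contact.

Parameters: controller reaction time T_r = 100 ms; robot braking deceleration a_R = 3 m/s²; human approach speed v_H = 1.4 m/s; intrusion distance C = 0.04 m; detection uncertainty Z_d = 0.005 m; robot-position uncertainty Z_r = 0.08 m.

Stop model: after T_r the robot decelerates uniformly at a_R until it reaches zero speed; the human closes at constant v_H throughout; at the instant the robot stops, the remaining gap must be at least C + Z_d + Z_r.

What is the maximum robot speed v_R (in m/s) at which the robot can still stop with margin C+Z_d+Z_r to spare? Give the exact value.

at the boundary: (1/6)·v² + (17/30)·v + (-59/24) = 0
  disc = (17/30)² − 4·(1/6)·(-59/24) = 49/25 ; √disc = 7/5
  v_R = (−(17/30) + 7/5) / (2·(1/6)) = 5/2 m/s
check:
T_s = v_R/a_R = (5/2)/3 = 0.8333 s
robot in T_r: 2.5000·0.1000 = 0.2500 m
braking distance = 2.5000²/(2·3.0000) = 1.0417 m
person approaches 1.4000·(0.1000+0.8333) = 1.3067 m
residual clearance needed = 0.0400+0.0050+0.0800 = 0.1250 m
sum ≈ 0.2500+1.0417+1.3067+0.1250 ≈ 2.7233 m = S ✓

v_R_max = 5/2 m/s = 2.5000 m/s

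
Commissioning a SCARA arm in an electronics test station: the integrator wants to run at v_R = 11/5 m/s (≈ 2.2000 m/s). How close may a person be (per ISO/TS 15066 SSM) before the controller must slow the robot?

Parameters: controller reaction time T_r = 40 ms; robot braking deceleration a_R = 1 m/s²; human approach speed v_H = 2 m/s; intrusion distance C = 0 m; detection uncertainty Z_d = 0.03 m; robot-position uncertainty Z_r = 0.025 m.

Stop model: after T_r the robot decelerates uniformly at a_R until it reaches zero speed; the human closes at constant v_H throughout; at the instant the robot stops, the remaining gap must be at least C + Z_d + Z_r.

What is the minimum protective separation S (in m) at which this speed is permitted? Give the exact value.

stop time T_s = (11/5)/1 = 2.2000 s
robot in T_r: 2.2000·0.0400 = 0.0880 m
robot covers 2.2000·2.2000 − ½·1.0000·2.2000² = 2.4200 m while stopping
person approaches 2.0000·(0.0400+2.2000) = 4.4800 m
C+Z_d+Z_r = 0.0000+0.0300+0.0250 = 0.0550 m
S_min ≈ 0.0880+2.4200+4.4800+0.0550  ⇒  S_min = 7043/1000 m

S_min = 7043/1000 m = 7.0430 m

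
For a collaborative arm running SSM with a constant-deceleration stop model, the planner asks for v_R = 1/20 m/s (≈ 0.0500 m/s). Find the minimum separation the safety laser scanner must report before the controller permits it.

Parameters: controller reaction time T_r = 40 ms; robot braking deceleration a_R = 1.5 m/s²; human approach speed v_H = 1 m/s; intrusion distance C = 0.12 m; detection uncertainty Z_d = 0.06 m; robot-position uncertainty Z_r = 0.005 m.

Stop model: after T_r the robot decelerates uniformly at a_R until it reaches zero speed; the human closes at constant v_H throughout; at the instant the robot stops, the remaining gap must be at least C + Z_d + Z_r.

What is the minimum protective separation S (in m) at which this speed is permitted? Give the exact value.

S_min = 1567/6000 m = 0.2612 m

stop time T_s = (1/20)/(3/2) = 0.0333 s
robot in T_r: 0.0500·0.0400 = 0.0020 m
braking distance = 0.0500²/(2·1.5000) = 0.0008 m
human over T_r+T_s: 1.0000·(0.0400+0.0333) = 0.0733 m
residual clearance needed = 0.1200+0.0600+0.0050 = 0.1850 m
S_min ≈ 0.0020+0.0008+0.0733+0.1850  ⇒  S_min = 1567/6000 m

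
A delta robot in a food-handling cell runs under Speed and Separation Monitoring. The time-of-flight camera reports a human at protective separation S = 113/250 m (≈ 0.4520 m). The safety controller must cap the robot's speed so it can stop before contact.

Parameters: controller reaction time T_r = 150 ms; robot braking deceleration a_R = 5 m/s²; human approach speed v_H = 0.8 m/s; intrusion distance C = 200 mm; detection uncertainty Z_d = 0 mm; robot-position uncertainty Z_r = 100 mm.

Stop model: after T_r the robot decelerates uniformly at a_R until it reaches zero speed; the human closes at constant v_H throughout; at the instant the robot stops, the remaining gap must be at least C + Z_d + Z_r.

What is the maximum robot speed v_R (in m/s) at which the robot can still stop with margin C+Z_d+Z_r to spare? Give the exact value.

collect terms ⇒ (1/10)·v_R² + (31/100)·v_R + (-4/125) = 0
  disc = (31/100)² − 4·(1/10)·(-4/125) = 1089/10000 ; √disc = 33/100
  v_R = (−(31/100) + 33/100) / (2·(1/10)) = 1/10 m/s
check:
braking lasts T_s = (1/10)/5 = 0.0200 s
reaction-phase robot travel = 0.1000·0.1500 = 0.0150 m
robot covers 0.1000·0.0200 − ½·5.0000·0.0200² = 0.0010 m while stopping
human over T_r+T_s: 0.8000·(0.1500+0.0200) = 0.1360 m
C+Z_d+Z_r = 0.2000+0.0000+0.1000 = 0.3000 m
sum ≈ 0.0150+0.0010+0.1360+0.3000 ≈ 0.4520 m = S ✓

v_R_max = 1/10 m/s = 0.1000 m/s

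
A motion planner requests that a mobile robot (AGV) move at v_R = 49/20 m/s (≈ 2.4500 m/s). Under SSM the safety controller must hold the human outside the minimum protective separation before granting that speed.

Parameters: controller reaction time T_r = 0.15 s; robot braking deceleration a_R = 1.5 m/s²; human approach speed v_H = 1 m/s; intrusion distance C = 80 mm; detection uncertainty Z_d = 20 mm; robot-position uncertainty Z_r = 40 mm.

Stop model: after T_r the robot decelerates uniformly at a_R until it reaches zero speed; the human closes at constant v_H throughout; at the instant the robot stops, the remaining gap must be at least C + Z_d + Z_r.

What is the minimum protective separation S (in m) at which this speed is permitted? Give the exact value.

T_s = v_R/a_R = (49/20)/(3/2) = 1.6333 s
robot in T_r: 2.4500·0.1500 = 0.3675 m
robot under decel: 2.4500²/(2·1.5000) = 2.0008 m
person approaches 1.0000·(0.1500+1.6333) = 1.7833 m
residual clearance needed = 0.0800+0.0200+0.0400 = 0.1400 m
S_min ≈ 0.3675+2.0008+1.7833+0.1400  ⇒  S_min = 103/24 m

S_min = 103/24 m = 4.2917 m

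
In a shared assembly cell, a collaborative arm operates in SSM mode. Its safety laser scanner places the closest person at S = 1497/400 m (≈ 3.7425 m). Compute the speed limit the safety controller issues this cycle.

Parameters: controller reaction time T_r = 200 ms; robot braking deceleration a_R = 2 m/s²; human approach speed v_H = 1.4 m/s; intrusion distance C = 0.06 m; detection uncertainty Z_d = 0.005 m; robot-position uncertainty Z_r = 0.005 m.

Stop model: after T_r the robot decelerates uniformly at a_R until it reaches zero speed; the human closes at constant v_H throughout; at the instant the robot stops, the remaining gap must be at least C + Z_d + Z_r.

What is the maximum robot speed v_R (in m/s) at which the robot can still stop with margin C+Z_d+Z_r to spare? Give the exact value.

at the boundary: (1/4)·v² + (9/10)·v + (-1357/400) = 0
  disc = (9/10)² − 4·(1/4)·(-1357/400) = 1681/400 ; √disc = 41/20
  v_R = (−(9/10) + 41/20) / (2·(1/4)) = 23/10 m/s
check:
T_s = v_R/a_R = (23/10)/2 = 1.1500 s
reaction-phase robot travel = 2.3000·0.2000 = 0.4600 m
robot covers 2.3000·1.1500 − ½·2.0000·1.1500² = 1.3225 m while stopping
human closes 1.4000·1.3500 = 1.8900 m
residual clearance needed = 0.0600+0.0050+0.0050 = 0.0700 m
sum ≈ 0.4600+1.3225+1.8900+0.0700 ≈ 3.7425 m = S ✓

v_R_max = 23/10 m/s = 2.3000 m/s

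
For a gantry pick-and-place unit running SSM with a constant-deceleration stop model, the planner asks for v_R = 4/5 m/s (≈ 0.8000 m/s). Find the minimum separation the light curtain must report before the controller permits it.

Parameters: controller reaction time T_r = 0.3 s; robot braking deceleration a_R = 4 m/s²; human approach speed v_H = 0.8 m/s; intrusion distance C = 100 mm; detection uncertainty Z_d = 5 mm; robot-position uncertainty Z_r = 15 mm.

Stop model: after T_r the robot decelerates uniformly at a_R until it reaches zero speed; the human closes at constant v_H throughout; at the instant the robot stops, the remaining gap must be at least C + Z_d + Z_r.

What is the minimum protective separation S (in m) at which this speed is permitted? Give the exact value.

S_min = 21/25 m = 0.8400 m

T_s = v_R/a_R = (4/5)/4 = 0.2000 s
robot covers v_R·T_r = 0.8000·0.3000 = 0.2400 m before braking
robot under decel: 0.8000²/(2·4.0000) = 0.0800 m
person approaches 0.8000·(0.3000+0.2000) = 0.4000 m
residual clearance needed = 0.1000+0.0050+0.0150 = 0.1200 m
S_min ≈ 0.2400+0.0800+0.4000+0.1200  ⇒  S_min = 21/25 m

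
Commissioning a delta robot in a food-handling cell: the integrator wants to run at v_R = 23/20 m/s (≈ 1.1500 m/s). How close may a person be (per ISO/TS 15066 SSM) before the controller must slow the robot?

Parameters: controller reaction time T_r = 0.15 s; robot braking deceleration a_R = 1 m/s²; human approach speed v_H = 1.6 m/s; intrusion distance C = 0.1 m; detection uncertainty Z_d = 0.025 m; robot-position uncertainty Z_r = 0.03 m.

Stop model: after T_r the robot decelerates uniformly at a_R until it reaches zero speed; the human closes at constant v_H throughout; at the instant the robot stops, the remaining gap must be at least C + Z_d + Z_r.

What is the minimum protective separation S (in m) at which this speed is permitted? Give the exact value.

S_min = 491/160 m = 3.0688 m

braking lasts T_s = (23/20)/1 = 1.1500 s
reaction-phase robot travel = 1.1500·0.1500 = 0.1725 m
robot covers 1.1500·1.1500 − ½·1.0000·1.1500² = 0.6613 m while stopping
person approaches 1.6000·(0.1500+1.1500) = 2.0800 m
residual clearance needed = 0.1000+0.0250+0.0300 = 0.1550 m
S_min ≈ 0.1725+0.6613+2.0800+0.1550  ⇒  S_min = 491/160 m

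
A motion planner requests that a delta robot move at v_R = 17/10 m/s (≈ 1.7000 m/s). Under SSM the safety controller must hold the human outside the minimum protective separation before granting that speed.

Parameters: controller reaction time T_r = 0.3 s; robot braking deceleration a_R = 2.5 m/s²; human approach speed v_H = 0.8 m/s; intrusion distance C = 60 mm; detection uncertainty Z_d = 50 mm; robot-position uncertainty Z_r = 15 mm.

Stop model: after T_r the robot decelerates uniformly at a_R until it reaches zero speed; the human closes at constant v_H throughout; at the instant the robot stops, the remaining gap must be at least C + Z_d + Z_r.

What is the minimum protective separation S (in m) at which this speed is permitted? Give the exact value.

S_min = 1997/1000 m = 1.9970 m

braking lasts T_s = (17/10)/(5/2) = 0.6800 s
robot in T_r: 1.7000·0.3000 = 0.5100 m
robot covers 1.7000·0.6800 − ½·2.5000·0.6800² = 0.5780 m while stopping
human closes 0.8000·0.9800 = 0.7840 m
residual clearance needed = 0.0600+0.0500+0.0150 = 0.1250 m
S_min ≈ 0.5100+0.5780+0.7840+0.1250  ⇒  S_min = 1997/1000 m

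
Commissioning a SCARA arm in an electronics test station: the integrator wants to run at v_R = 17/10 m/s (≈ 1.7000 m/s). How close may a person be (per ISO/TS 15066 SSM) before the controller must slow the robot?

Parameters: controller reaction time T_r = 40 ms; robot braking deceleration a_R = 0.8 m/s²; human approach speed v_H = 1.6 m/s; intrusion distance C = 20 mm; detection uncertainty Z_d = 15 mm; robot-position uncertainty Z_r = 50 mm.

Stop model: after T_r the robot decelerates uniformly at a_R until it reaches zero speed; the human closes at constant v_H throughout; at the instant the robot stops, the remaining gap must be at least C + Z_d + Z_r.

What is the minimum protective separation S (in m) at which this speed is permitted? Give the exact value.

stop time T_s = (17/10)/(4/5) = 2.1250 s
reaction-phase robot travel = 1.7000·0.0400 = 0.0680 m
robot under decel: 1.7000²/(2·0.8000) = 1.8062 m
human closes 1.6000·2.1650 = 3.4640 m
C+Z_d+Z_r = 0.0200+0.0150+0.0500 = 0.0850 m
S_min ≈ 0.0680+1.8062+3.4640+0.0850  ⇒  S_min = 21693/4000 m

S_min = 21693/4000 m = 5.4233 m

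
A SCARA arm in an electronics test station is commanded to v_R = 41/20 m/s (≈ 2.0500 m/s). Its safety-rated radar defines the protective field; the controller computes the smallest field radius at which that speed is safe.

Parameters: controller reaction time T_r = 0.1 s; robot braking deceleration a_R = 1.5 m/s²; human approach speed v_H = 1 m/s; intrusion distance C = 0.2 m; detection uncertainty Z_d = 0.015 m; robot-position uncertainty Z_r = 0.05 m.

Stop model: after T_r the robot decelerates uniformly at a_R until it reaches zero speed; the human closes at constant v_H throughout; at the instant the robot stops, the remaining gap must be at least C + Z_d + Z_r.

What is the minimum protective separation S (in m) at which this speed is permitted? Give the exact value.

stop time T_s = (41/20)/(3/2) = 1.3667 s
robot in T_r: 2.0500·0.1000 = 0.2050 m
robot covers 2.0500·1.3667 − ½·1.5000·1.3667² = 1.4008 m while stopping
human closes 1.0000·1.4667 = 1.4667 m
C+Z_d+Z_r = 0.2000+0.0150+0.0500 = 0.2650 m
S_min ≈ 0.2050+1.4008+1.4667+0.2650  ⇒  S_min = 267/80 m

S_min = 267/80 m = 3.3375 m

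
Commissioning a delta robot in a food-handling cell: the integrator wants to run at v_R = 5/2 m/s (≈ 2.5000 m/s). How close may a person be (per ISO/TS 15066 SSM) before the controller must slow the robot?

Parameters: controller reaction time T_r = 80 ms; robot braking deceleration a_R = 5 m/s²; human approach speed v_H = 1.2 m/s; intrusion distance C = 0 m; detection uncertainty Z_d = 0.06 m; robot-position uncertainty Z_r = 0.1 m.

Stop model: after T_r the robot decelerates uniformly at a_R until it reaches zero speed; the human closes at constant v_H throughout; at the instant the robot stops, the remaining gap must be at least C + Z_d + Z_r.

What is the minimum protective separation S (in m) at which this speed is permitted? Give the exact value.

stop time T_s = (5/2)/5 = 0.5000 s
robot covers v_R·T_r = 2.5000·0.0800 = 0.2000 m before braking
robot covers 2.5000·0.5000 − ½·5.0000·0.5000² = 0.6250 m while stopping
human over T_r+T_s: 1.2000·(0.0800+0.5000) = 0.6960 m
margins: 0.0000+0.0600+0.1000 = 0.1600 m
S_min ≈ 0.2000+0.6250+0.6960+0.1600  ⇒  S_min = 1681/1000 m

S_min = 1681/1000 m = 1.6810 m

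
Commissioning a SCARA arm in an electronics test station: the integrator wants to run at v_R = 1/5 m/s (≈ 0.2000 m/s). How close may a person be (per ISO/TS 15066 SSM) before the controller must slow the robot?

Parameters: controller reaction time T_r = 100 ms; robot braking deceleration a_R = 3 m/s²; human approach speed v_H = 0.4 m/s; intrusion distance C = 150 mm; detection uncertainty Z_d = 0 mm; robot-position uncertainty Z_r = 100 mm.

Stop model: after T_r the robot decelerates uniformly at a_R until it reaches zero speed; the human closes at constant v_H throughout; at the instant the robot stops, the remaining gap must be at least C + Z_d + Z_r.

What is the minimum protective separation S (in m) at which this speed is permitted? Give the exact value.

T_s = v_R/a_R = (1/5)/3 = 0.0667 s
reaction-phase robot travel = 0.2000·0.1000 = 0.0200 m
braking distance = 0.2000²/(2·3.0000) = 0.0067 m
person approaches 0.4000·(0.1000+0.0667) = 0.0667 m
C+Z_d+Z_r = 0.1500+0.0000+0.1000 = 0.2500 m
S_min ≈ 0.0200+0.0067+0.0667+0.2500  ⇒  S_min = 103/300 m

S_min = 103/300 m = 0.3433 m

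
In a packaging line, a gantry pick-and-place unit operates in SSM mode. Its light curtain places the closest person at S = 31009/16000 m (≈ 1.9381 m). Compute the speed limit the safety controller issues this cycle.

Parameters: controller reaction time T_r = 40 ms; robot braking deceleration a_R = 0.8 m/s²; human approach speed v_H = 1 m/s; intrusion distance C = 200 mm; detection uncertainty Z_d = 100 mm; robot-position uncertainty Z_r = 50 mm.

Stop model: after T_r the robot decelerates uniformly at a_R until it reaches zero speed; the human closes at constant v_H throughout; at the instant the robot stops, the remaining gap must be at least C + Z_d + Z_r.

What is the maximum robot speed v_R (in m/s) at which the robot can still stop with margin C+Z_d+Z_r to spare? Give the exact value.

v_R_max = 17/20 m/s = 0.8500 m/s

collect terms ⇒ (5/8)·v_R² + (129/100)·v_R + (-24769/16000) = 0
  disc = (129/100)² − 4·(5/8)·(-24769/16000) = 885481/160000 ; √disc = 941/400
  v_R = (−(129/100) + 941/400) / (2·(5/8)) = 17/20 m/s
check:
stop time T_s = (17/20)/(4/5) = 1.0625 s
robot covers v_R·T_r = 0.8500·0.0400 = 0.0340 m before braking
robot covers 0.8500·1.0625 − ½·0.8000·1.0625² = 0.4516 m while stopping
person approaches 1.0000·(0.0400+1.0625) = 1.1025 m
margins: 0.2000+0.1000+0.0500 = 0.3500 m
sum ≈ 0.0340+0.4516+1.1025+0.3500 ≈ 1.9381 m = S ✓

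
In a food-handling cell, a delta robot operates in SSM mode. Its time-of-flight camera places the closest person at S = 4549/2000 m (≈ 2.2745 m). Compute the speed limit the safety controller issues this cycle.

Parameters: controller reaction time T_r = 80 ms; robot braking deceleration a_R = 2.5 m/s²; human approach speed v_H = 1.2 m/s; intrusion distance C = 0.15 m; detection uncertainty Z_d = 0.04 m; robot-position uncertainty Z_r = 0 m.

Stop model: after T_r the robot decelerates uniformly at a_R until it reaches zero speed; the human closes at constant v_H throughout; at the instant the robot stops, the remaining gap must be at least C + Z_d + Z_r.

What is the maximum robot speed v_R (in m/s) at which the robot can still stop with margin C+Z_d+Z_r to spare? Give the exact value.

v_R_max = 41/20 m/s = 2.0500 m/s

collect terms ⇒ (1/5)·v_R² + (14/25)·v_R + (-3977/2000) = 0
  disc = (14/25)² − 4·(1/5)·(-3977/2000) = 4761/2500 ; √disc = 69/50
  v_R = (−(14/25) + 69/50) / (2·(1/5)) = 41/20 m/s
check:
stop time T_s = (41/20)/(5/2) = 0.8200 s
reaction-phase robot travel = 2.0500·0.0800 = 0.1640 m
braking distance = 2.0500²/(2·2.5000) = 0.8405 m
person approaches 1.2000·(0.0800+0.8200) = 1.0800 m
margins: 0.1500+0.0400+0.0000 = 0.1900 m
sum ≈ 0.1640+0.8405+1.0800+0.1900 ≈ 2.2745 m = S ✓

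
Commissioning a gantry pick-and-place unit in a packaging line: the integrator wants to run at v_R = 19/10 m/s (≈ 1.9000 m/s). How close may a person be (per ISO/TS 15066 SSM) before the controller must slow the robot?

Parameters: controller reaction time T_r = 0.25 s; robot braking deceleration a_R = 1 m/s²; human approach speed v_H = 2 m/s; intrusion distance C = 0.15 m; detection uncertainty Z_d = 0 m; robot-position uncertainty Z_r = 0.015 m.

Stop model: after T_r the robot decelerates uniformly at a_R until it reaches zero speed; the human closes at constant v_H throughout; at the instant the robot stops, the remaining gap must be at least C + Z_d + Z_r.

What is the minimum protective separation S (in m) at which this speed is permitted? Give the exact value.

S_min = 1349/200 m = 6.7450 m

stop time T_s = (19/10)/1 = 1.9000 s
robot covers v_R·T_r = 1.9000·0.2500 = 0.4750 m before braking
braking distance = 1.9000²/(2·1.0000) = 1.8050 m
human closes 2.0000·2.1500 = 4.3000 m
C+Z_d+Z_r = 0.1500+0.0000+0.0150 = 0.1650 m
S_min ≈ 0.4750+1.8050+4.3000+0.1650  ⇒  S_min = 1349/200 m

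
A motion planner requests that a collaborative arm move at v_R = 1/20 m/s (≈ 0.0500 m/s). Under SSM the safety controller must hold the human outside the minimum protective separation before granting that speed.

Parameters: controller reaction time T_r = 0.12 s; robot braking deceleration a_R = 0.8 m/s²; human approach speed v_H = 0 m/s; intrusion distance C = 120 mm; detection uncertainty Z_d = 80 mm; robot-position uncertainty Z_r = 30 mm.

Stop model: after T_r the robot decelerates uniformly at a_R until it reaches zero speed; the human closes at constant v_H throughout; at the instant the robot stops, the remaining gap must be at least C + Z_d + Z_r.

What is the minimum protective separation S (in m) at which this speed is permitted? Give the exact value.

braking lasts T_s = (1/20)/(4/5) = 0.0625 s
reaction-phase robot travel = 0.0500·0.1200 = 0.0060 m
robot under decel: 0.0500²/(2·0.8000) = 0.0016 m
human closes 0.0000·0.1825 = 0.0000 m
residual clearance needed = 0.1200+0.0800+0.0300 = 0.2300 m
S_min ≈ 0.0060+0.0016+0.0000+0.2300  ⇒  S_min = 3801/16000 m

S_min = 3801/16000 m = 0.2376 m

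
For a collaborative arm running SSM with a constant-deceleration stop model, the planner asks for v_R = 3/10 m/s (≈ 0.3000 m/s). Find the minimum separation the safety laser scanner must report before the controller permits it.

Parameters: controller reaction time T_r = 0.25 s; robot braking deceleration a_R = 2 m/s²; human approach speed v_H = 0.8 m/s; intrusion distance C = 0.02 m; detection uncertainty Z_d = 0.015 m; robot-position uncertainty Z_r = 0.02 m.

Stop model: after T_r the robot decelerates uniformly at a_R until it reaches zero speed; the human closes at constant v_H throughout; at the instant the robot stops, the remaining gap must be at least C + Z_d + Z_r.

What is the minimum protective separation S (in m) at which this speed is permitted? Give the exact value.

S_min = 189/400 m = 0.4725 m

braking lasts T_s = (3/10)/2 = 0.1500 s
robot covers v_R·T_r = 0.3000·0.2500 = 0.0750 m before braking
robot under decel: 0.3000²/(2·2.0000) = 0.0225 m
human over T_r+T_s: 0.8000·(0.2500+0.1500) = 0.3200 m
C+Z_d+Z_r = 0.0200+0.0150+0.0200 = 0.0550 m
S_min ≈ 0.0750+0.0225+0.3200+0.0550  ⇒  S_min = 189/400 m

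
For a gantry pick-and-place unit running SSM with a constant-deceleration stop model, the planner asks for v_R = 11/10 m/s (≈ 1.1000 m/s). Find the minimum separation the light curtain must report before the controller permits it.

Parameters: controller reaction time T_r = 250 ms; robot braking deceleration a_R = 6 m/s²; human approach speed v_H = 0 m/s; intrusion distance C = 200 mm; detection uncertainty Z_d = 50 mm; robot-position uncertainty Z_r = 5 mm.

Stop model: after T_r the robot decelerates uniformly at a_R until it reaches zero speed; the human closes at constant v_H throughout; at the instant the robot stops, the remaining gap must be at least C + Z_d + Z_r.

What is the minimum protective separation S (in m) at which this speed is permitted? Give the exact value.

S_min = 757/1200 m = 0.6308 m

braking lasts T_s = (11/10)/6 = 0.1833 s
robot in T_r: 1.1000·0.2500 = 0.2750 m
robot under decel: 1.1000²/(2·6.0000) = 0.1008 m
human closes 0.0000·0.4333 = 0.0000 m
residual clearance needed = 0.2000+0.0500+0.0050 = 0.2550 m
S_min ≈ 0.2750+0.1008+0.0000+0.2550  ⇒  S_min = 757/1200 m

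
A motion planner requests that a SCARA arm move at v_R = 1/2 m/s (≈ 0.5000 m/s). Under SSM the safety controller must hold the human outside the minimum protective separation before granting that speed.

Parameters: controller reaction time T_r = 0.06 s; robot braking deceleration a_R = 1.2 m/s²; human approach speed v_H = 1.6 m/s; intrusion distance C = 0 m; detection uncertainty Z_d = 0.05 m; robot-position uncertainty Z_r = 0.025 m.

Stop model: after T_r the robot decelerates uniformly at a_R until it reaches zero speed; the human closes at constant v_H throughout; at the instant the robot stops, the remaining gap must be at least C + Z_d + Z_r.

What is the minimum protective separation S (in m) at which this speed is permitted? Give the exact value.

braking lasts T_s = (1/2)/(6/5) = 0.4167 s
robot covers v_R·T_r = 0.5000·0.0600 = 0.0300 m before braking
braking distance = 0.5000²/(2·1.2000) = 0.1042 m
human over T_r+T_s: 1.6000·(0.0600+0.4167) = 0.7627 m
margins: 0.0000+0.0500+0.0250 = 0.0750 m
S_min ≈ 0.0300+0.1042+0.7627+0.0750  ⇒  S_min = 5831/6000 m

S_min = 5831/6000 m = 0.9718 m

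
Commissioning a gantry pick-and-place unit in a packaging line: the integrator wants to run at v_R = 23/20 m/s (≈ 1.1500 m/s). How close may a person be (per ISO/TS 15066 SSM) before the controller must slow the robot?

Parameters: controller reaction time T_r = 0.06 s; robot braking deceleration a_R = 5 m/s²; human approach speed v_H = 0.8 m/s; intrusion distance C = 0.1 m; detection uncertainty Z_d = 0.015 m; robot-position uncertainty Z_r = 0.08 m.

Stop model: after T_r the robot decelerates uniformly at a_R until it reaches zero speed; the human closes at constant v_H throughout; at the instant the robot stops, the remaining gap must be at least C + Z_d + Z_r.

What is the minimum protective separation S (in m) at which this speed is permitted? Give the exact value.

S_min = 2513/4000 m = 0.6282 m

stop time T_s = (23/20)/5 = 0.2300 s
robot covers v_R·T_r = 1.1500·0.0600 = 0.0690 m before braking
robot covers 1.1500·0.2300 − ½·5.0000·0.2300² = 0.1323 m while stopping
human closes 0.8000·0.2900 = 0.2320 m
margins: 0.1000+0.0150+0.0800 = 0.1950 m
S_min ≈ 0.0690+0.1323+0.2320+0.1950  ⇒  S_min = 2513/4000 m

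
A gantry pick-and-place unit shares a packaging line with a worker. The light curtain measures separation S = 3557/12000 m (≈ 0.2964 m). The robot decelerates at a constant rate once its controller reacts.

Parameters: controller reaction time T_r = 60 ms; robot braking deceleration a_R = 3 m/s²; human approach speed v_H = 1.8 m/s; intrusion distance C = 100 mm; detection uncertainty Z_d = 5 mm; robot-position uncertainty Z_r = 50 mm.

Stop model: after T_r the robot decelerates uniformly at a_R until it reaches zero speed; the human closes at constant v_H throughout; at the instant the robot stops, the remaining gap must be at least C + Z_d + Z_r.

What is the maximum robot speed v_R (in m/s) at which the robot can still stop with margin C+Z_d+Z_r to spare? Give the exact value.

at the boundary: (1/6)·v² + (33/50)·v + (-401/12000) = 0
  disc = (33/50)² − 4·(1/6)·(-401/12000) = 41209/90000 ; √disc = 203/300
  v_R = (−(33/50) + 203/300) / (2·(1/6)) = 1/20 m/s
check:
braking lasts T_s = (1/20)/3 = 0.0167 s
robot in T_r: 0.0500·0.0600 = 0.0030 m
robot covers 0.0500·0.0167 − ½·3.0000·0.0167² = 0.0004 m while stopping
person approaches 1.8000·(0.0600+0.0167) = 0.1380 m
C+Z_d+Z_r = 0.1000+0.0050+0.0500 = 0.1550 m
sum ≈ 0.0030+0.0004+0.1380+0.1550 ≈ 0.2964 m = S ✓

v_R_max = 1/20 m/s = 0.0500 m/s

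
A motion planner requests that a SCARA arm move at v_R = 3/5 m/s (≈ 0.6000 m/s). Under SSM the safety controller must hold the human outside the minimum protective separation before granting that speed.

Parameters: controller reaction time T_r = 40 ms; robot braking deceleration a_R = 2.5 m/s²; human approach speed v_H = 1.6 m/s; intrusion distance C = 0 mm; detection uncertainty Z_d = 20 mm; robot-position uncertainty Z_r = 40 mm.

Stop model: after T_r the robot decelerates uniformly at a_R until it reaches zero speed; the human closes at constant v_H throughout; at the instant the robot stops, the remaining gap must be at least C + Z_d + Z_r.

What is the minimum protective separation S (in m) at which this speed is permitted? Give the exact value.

S_min = 151/250 m = 0.6040 m

T_s = v_R/a_R = (3/5)/(5/2) = 0.2400 s
robot in T_r: 0.6000·0.0400 = 0.0240 m
robot covers 0.6000·0.2400 − ½·2.5000·0.2400² = 0.0720 m while stopping
person approaches 1.6000·(0.0400+0.2400) = 0.4480 m
residual clearance needed = 0.0000+0.0200+0.0400 = 0.0600 m
S_min ≈ 0.0240+0.0720+0.4480+0.0600  ⇒  S_min = 151/250 m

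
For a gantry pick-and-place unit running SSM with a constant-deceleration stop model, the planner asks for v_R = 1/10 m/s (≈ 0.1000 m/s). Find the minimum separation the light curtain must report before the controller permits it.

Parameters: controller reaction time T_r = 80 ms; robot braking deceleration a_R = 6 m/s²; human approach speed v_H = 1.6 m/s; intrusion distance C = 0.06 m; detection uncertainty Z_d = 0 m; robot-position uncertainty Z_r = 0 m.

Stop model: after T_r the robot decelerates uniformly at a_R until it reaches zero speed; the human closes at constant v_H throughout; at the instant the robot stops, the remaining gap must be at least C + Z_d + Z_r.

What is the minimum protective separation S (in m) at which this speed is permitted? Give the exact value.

S_min = 447/2000 m = 0.2235 m

T_s = v_R/a_R = (1/10)/6 = 0.0167 s
robot covers v_R·T_r = 0.1000·0.0800 = 0.0080 m before braking
robot covers 0.1000·0.0167 − ½·6.0000·0.0167² = 0.0008 m while stopping
human over T_r+T_s: 1.6000·(0.0800+0.0167) = 0.1547 m
margins: 0.0600+0.0000+0.0000 = 0.0600 m
S_min ≈ 0.0080+0.0008+0.1547+0.0600  ⇒  S_min = 447/2000 m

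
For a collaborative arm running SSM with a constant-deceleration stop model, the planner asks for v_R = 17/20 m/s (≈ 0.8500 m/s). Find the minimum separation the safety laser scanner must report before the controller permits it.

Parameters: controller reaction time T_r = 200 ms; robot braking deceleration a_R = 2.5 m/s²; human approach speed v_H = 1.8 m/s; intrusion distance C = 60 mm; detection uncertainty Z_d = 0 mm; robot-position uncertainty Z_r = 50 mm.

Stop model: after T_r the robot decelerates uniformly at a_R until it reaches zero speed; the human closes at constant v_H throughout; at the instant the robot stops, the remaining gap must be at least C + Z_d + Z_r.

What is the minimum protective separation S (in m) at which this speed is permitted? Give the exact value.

S_min = 2793/2000 m = 1.3965 m

stop time T_s = (17/20)/(5/2) = 0.3400 s
reaction-phase robot travel = 0.8500·0.2000 = 0.1700 m
braking distance = 0.8500²/(2·2.5000) = 0.1445 m
human closes 1.8000·0.5400 = 0.9720 m
residual clearance needed = 0.0600+0.0000+0.0500 = 0.1100 m
S_min ≈ 0.1700+0.1445+0.9720+0.1100  ⇒  S_min = 2793/2000 m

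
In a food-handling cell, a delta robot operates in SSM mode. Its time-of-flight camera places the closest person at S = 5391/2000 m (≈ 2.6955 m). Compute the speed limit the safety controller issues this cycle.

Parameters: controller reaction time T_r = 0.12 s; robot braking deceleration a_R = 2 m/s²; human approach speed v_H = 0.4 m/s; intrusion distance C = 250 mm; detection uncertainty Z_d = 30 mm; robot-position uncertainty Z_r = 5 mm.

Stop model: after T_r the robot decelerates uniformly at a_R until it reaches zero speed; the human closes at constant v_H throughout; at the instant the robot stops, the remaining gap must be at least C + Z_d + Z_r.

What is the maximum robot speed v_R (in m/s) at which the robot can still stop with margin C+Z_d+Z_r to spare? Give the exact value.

quadratic (1/4)·v² + (8/25)·v + (-189/80) = 0
  disc = (8/25)² − 4·(1/4)·(-189/80) = 24649/10000 ; √disc = 157/100
  v_R = (−(8/25) + 157/100) / (2·(1/4)) = 5/2 m/s
check:
stop time T_s = (5/2)/2 = 1.2500 s
reaction-phase robot travel = 2.5000·0.1200 = 0.3000 m
braking distance = 2.5000²/(2·2.0000) = 1.5625 m
person approaches 0.4000·(0.1200+1.2500) = 0.5480 m
residual clearance needed = 0.2500+0.0300+0.0050 = 0.2850 m
sum ≈ 0.3000+1.5625+0.5480+0.2850 ≈ 2.6955 m = S ✓

v_R_max = 5/2 m/s = 2.5000 m/s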